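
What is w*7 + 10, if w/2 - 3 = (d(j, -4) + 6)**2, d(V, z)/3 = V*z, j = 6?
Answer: 61036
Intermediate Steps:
d(V, z) = 3*V*z (d(V, z) = 3*(V*z) = 3*V*z)
w = 8718 (w = 6 + 2*(3*6*(-4) + 6)**2 = 6 + 2*(-72 + 6)**2 = 6 + 2*(-66)**2 = 6 + 2*4356 = 6 + 8712 = 8718)
w*7 + 10 = 8718*7 + 10 = 61026 + 10 = 61036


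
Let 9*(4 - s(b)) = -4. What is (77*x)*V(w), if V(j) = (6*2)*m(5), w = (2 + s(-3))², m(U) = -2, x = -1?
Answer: 1848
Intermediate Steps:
s(b) = 40/9 (s(b) = 4 - ⅑*(-4) = 4 + 4/9 = 40/9)
w = 3364/81 (w = (2 + 40/9)² = (58/9)² = 3364/81 ≈ 41.531)
V(j) = -24 (V(j) = (6*2)*(-2) = 12*(-2) = -24)
(77*x)*V(w) = (77*(-1))*(-24) = -77*(-24) = 1848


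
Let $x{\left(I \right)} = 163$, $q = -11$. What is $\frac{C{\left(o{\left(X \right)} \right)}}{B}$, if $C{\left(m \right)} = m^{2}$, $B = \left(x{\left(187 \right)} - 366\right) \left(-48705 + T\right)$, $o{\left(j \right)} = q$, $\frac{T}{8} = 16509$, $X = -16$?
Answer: $- \frac{121}{16923501} \approx -7.1498 \cdot 10^{-6}$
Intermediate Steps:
$T = 132072$ ($T = 8 \cdot 16509 = 132072$)
$o{\left(j \right)} = -11$
$B = -16923501$ ($B = \left(163 - 366\right) \left(-48705 + 132072\right) = \left(-203\right) 83367 = -16923501$)
$\frac{C{\left(o{\left(X \right)} \right)}}{B} = \frac{\left(-11\right)^{2}}{-16923501} = 121 \left(- \frac{1}{16923501}\right) = - \frac{121}{16923501}$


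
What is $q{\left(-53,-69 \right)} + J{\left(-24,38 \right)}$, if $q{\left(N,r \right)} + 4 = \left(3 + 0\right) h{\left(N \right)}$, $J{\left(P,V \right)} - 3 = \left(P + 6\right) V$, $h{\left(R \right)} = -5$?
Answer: $-700$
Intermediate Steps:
$J{\left(P,V \right)} = 3 + V \left(6 + P\right)$ ($J{\left(P,V \right)} = 3 + \left(P + 6\right) V = 3 + \left(6 + P\right) V = 3 + V \left(6 + P\right)$)
$q{\left(N,r \right)} = -19$ ($q{\left(N,r \right)} = -4 + \left(3 + 0\right) \left(-5\right) = -4 + 3 \left(-5\right) = -4 - 15 = -19$)
$q{\left(-53,-69 \right)} + J{\left(-24,38 \right)} = -19 + \left(3 + 6 \cdot 38 - 912\right) = -19 + \left(3 + 228 - 912\right) = -19 - 681 = -700$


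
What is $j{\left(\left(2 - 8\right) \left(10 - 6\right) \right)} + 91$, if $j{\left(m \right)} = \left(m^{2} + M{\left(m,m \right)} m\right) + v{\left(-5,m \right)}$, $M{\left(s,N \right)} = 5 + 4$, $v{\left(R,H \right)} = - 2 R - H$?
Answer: $485$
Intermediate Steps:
$v{\left(R,H \right)} = - H - 2 R$
$M{\left(s,N \right)} = 9$
$j{\left(m \right)} = 10 + m^{2} + 8 m$ ($j{\left(m \right)} = \left(m^{2} + 9 m\right) - \left(-10 + m\right) = 10 + m^{2} + 8 m$)
$j{\left(\left(2 - 8\right) \left(10 - 6\right) \right)} + 91 = \left(10 + \left(\left(2 - 8\right) \left(10 - 6\right)\right)^{2} + 8 \left(2 - 8\right) \left(10 - 6\right)\right) + 91 = \left(10 + \left(\left(-6\right) 4\right)^{2} + 8 \left(\left(-6\right) 4\right)\right) + 91 = \left(10 + \left(-24\right)^{2} + 8 \left(-24\right)\right) + 91 = \left(10 + 576 - 192\right) + 91 = 394 + 91 = 485$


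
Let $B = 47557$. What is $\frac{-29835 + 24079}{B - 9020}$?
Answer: $- \frac{5756}{38537} \approx -0.14936$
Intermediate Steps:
$\frac{-29835 + 24079}{B - 9020} = \frac{-29835 + 24079}{47557 - 9020} = - \frac{5756}{47557 + \left(-9766 + 746\right)} = - \frac{5756}{47557 - 9020} = - \frac{5756}{38537}$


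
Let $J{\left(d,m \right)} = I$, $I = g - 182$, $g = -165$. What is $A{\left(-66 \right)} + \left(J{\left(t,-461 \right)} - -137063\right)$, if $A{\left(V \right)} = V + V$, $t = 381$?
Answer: $136584$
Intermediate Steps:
$I = -347$ ($I = -165 - 182 = -347$)
$J{\left(d,m \right)} = -347$
$A{\left(V \right)} = 2 V$
$A{\left(-66 \right)} + \left(J{\left(t,-461 \right)} - -137063\right) = 2 \left(-66\right) - -136716 = -132 + \left(-347 + 137063\right) = -132 + 136716 = 136584$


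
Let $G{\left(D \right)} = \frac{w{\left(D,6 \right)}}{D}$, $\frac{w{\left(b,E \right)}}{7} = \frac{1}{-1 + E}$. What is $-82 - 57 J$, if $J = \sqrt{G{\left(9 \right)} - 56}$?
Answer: $-82 - \frac{19 i \sqrt{12565}}{5} \approx -82.0 - 425.96 i$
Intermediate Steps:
$w{\left(b,E \right)} = \frac{7}{-1 + E}$
$G{\left(D \right)} = \frac{7}{5 D}$ ($G{\left(D \right)} = \frac{7 \frac{1}{-1 + 6}}{D} = \frac{7 \cdot \frac{1}{5}}{D} = \frac{7}{5 D}$)
$J = \frac{i \sqrt{12565}}{15}$ ($J = \sqrt{\frac{7}{5 \cdot 9} - 56} = \sqrt{\frac{7}{5} \cdot \frac{1}{9} - 56} = \sqrt{\frac{7}{45} - 56} = \sqrt{- \frac{2513}{45}} = \frac{i \sqrt{12565}}{15} \approx 7.4729 i$)
$-82 - 57 J = -82 - 57 \frac{i \sqrt{12565}}{15} = -82 - \frac{19 i \sqrt{12565}}{5}$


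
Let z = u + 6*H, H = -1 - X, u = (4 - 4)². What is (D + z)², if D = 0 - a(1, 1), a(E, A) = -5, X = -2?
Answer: 121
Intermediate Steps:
D = 5 (D = 0 - 1*(-5) = 0 + 5 = 5)
u = 0 (u = 0² = 0)
H = 1 (H = -1 - 1*(-2) = -1 + 2 = 1)
z = 6 (z = 0 + 6*1 = 0 + 6 = 6)
(D + z)² = (5 + 6)² = 11² = 121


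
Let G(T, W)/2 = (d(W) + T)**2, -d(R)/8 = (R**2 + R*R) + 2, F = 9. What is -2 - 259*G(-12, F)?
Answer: -908041570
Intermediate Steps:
d(R) = -16 - 16*R**2 (d(R) = -8*((R**2 + R*R) + 2) = -8*((R**2 + R**2) + 2) = -8*(2*R**2 + 2) = -8*(2 + 2*R**2) = -16 - 16*R**2)
G(T, W) = 2*(-16 + T - 16*W**2)**2 (G(T, W) = 2*((-16 - 16*W**2) + T)**2 = 2*(-16 + T - 16*W**2)**2)
-2 - 259*G(-12, F) = -2 - 518*(16 - 1*(-12) + 16*9**2)**2 = -2 - 518*(16 + 12 + 16*81)**2 = -2 - 518*(16 + 12 + 1296)**2 = -2 - 518*1324**2 = -2 - 518*1752976 = -2 - 259*3505952 = -2 - 908041568 = -908041570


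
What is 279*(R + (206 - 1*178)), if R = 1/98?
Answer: 765855/98 ≈ 7814.8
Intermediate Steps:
R = 1/98 ≈ 0.010204
279*(R + (206 - 1*178)) = 279*(1/98 + (206 - 1*178)) = 279*(1/98 + (206 - 178)) = 279*(1/98 + 28) = 279*(2745/98) = 765855/98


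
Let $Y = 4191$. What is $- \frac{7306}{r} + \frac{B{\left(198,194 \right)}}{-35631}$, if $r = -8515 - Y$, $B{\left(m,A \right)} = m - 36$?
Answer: $\frac{14347873}{25151527} \approx 0.57046$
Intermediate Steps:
$B{\left(m,A \right)} = -36 + m$
$r = -12706$ ($r = -8515 - 4191 = -12706$)
$- \frac{7306}{r} + \frac{B{\left(198,194 \right)}}{-35631} = - \frac{7306}{-12706} + \frac{-36 + 198}{-35631} = \left(-7306\right) \left(- \frac{1}{12706}\right) + 162 \left(- \frac{1}{35631}\right) = \frac{3653}{6353} - \frac{18}{3959} = \frac{14347873}{25151527}$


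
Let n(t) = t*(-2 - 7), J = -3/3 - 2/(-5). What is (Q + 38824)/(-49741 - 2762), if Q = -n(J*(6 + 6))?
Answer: -193796/262515 ≈ -0.73823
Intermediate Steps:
J = -⅗ (J = -3*⅓ - 2*(-⅕) = -1 + ⅖ = -⅗ ≈ -0.60000)
n(t) = -9*t (n(t) = t*(-9) = -9*t)
Q = -324/5 (Q = -(-9)*(-3*(6 + 6)/5) = -(-9)*(-⅗*12) = -(-9)*(-36)/5 = -1*324/5 = -324/5 ≈ -64.800)
(Q + 38824)/(-49741 - 2762) = (-324/5 + 38824)/(-49741 - 2762) = (193796/5)/(-52503) = (193796/5)*(-1/52503) = -193796/262515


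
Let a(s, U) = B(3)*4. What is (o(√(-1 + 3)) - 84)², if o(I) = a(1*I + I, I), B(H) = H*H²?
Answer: 576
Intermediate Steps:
B(H) = H³
a(s, U) = 108 (a(s, U) = 3³*4 = 27*4 = 108)
o(I) = 108
(o(√(-1 + 3)) - 84)² = (108 - 84)² = 24² = 576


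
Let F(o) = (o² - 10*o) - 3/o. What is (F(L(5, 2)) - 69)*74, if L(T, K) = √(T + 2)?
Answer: -4588 - 5402*√7/7 ≈ -6629.8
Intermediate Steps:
L(T, K) = √(2 + T)
F(o) = o² - 10*o - 3/o
(F(L(5, 2)) - 69)*74 = ((-3 + (√(2 + 5))²*(-10 + √(2 + 5)))/(√(2 + 5)) - 69)*74 = ((-3 + (√7)²*(-10 + √7))/(√7) - 69)*74 = ((√7/7)*(-3 + 7*(-10 + √7)) - 69)*74 = ((√7/7)*(-3 + (-70 + 7*√7)) - 69)*74 = ((√7/7)*(-73 + 7*√7) - 69)*74 = (√7*(-73 + 7*√7)/7 - 69)*74 = (-69 + √7*(-73 + 7*√7)/7)*74 = -5106 + 74*√7*(-73 + 7*√7)/7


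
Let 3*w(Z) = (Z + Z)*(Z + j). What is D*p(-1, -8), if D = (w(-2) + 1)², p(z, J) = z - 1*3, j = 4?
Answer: -100/9 ≈ -11.111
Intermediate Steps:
p(z, J) = -3 + z (p(z, J) = z - 3 = -3 + z)
w(Z) = 2*Z*(4 + Z)/3 (w(Z) = ((Z + Z)*(Z + 4))/3 = ((2*Z)*(4 + Z))/3 = (2*Z*(4 + Z))/3 = 2*Z*(4 + Z)/3)
D = 25/9 (D = ((⅔)*(-2)*(4 - 2) + 1)² = ((⅔)*(-2)*2 + 1)² = (-8/3 + 1)² = (-5/3)² = 25/9 ≈ 2.7778)
D*p(-1, -8) = 25*(-3 - 1)/9 = (25/9)*(-4) = -100/9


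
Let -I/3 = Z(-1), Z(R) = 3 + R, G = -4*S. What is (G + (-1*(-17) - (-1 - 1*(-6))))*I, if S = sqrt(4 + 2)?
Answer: -72 + 24*sqrt(6) ≈ -13.212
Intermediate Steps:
S = sqrt(6) ≈ 2.4495
G = -4*sqrt(6) ≈ -9.7980
I = -6 (I = -3*(3 - 1) = -3*2 = -6)
(G + (-1*(-17) - (-1 - 1*(-6))))*I = (-4*sqrt(6) + (-1*(-17) - (-1 - 1*(-6))))*(-6) = (-4*sqrt(6) + (17 - (-1 + 6)))*(-6) = (-4*sqrt(6) + (17 - 1*5))*(-6) = (-4*sqrt(6) + (17 - 5))*(-6) = (-4*sqrt(6) + 12)*(-6) = (12 - 4*sqrt(6))*(-6) = -72 + 24*sqrt(6)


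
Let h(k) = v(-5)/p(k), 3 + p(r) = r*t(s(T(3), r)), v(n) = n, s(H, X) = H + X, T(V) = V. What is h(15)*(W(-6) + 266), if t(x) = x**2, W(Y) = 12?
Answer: -1390/4857 ≈ -0.28618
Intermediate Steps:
p(r) = -3 + r*(3 + r)**2
h(k) = -5/(-3 + k*(3 + k)**2)
h(15)*(W(-6) + 266) = (-5/(-3 + 15*(3 + 15)**2))*(12 + 266) = -5/(-3 + 15*18**2)*278 = -5/(-3 + 15*324)*278 = -5/(-3 + 4860)*278 = -5/4857*278 = -1390/4857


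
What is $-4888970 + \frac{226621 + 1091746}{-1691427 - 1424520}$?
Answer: $- \frac{896104277821}{183291} \approx -4.889 \cdot 10^{6}$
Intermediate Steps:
$-4888970 + \frac{226621 + 1091746}{-1691427 - 1424520} = -4888970 + \frac{1318367}{-3115947} = -4888970 + 1318367 \left(- \frac{1}{3115947}\right) = -4888970 - \frac{77551}{183291} = - \frac{896104277821}{183291}$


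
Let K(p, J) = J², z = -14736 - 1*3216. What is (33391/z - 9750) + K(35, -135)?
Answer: 152109809/17952 ≈ 8473.1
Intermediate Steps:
z = -17952 (z = -14736 - 3216 = -17952)
(33391/z - 9750) + K(35, -135) = (33391/(-17952) - 9750) + (-135)² = (33391*(-1/17952) - 9750) + 18225 = (-33391/17952 - 9750) + 18225 = -175065391/17952 + 18225 = 152109809/17952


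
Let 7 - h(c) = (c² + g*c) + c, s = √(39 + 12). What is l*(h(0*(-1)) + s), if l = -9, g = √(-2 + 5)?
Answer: -63 - 9*√51 ≈ -127.27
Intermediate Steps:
s = √51 ≈ 7.1414
g = √3 ≈ 1.7320
h(c) = 7 - c - c² - c*√3 (h(c) = 7 - ((c² + √3*c) + c) = 7 - ((c² + c*√3) + c) = 7 - (c + c² + c*√3) = 7 + (-c - c² - c*√3) = 7 - c - c² - c*√3)
l*(h(0*(-1)) + s) = -9*((7 - 0*(-1) - (0*(-1))² - 0*(-1)*√3) + √51) = -9*((7 - 1*0 - 1*0² - 1*0*√3) + √51) = -9*((7 + 0 - 1*0 + 0) + √51) = -9*((7 + 0 + 0 + 0) + √51) = -9*(7 + √51) = -63 - 9*√51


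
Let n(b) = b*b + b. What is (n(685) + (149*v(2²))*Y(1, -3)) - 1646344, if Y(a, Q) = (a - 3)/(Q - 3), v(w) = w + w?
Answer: -3528110/3 ≈ -1.1760e+6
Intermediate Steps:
v(w) = 2*w
Y(a, Q) = (-3 + a)/(-3 + Q)
n(b) = b + b² (n(b) = b² + b = b + b²)
(n(685) + (149*v(2²))*Y(1, -3)) - 1646344 = (685*(1 + 685) + (149*(2*2²))*((-3 + 1)/(-3 - 3))) - 1646344 = (685*686 + (149*(2*4))*(-2/(-6))) - 1646344 = (469910 + (149*8)*(-⅙*(-2))) - 1646344 = (469910 + 1192*(⅓)) - 1646344 = (469910 + 1192/3) - 1646344 = 1410922/3 - 1646344 = -3528110/3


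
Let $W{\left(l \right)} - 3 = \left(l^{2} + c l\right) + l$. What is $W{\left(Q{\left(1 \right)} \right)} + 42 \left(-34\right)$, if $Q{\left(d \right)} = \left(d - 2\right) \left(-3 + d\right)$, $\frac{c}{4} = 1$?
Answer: $-1411$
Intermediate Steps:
$c = 4$ ($c = 4 \cdot 1 = 4$)
$Q{\left(d \right)} = \left(-3 + d\right) \left(-2 + d\right)$ ($Q{\left(d \right)} = \left(-2 + d\right) \left(-3 + d\right) = \left(-3 + d\right) \left(-2 + d\right)$)
$W{\left(l \right)} = 3 + l^{2} + 5 l$ ($W{\left(l \right)} = 3 + \left(\left(l^{2} + 4 l\right) + l\right) = 3 + \left(l^{2} + 5 l\right) = 3 + l^{2} + 5 l$)
$W{\left(Q{\left(1 \right)} \right)} + 42 \left(-34\right) = \left(3 + \left(6 + 1^{2} - 5\right)^{2} + 5 \left(6 + 1^{2} - 5\right)\right) + 42 \left(-34\right) = \left(3 + \left(6 + 1 - 5\right)^{2} + 5 \left(6 + 1 - 5\right)\right) - 1428 = \left(3 + 2^{2} + 5 \cdot 2\right) - 1428 = \left(3 + 4 + 10\right) - 1428 = 17 - 1428 = -1411$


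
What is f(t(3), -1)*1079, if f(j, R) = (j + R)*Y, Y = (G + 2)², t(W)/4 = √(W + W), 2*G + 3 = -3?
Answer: -1079 + 4316*√6 ≈ 9493.0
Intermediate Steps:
G = -3 (G = -3/2 + (½)*(-3) = -3/2 - 3/2 = -3)
t(W) = 4*√2*√W (t(W) = 4*√(W + W) = 4*√(2*W) = 4*(√2*√W) = 4*√2*√W)
Y = 1 (Y = (-3 + 2)² = (-1)² = 1)
f(j, R) = R + j (f(j, R) = (j + R)*1 = (R + j)*1 = R + j)
f(t(3), -1)*1079 = (-1 + 4*√2*√3)*1079 = (-1 + 4*√6)*1079 = -1079 + 4316*√6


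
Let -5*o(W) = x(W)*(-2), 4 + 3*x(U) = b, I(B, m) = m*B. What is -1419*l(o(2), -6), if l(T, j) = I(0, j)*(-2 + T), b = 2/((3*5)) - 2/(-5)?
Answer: 0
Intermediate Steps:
I(B, m) = B*m
b = 8/15 (b = 2/15 - 2*(-1/5) = 2*(1/15) + 2/5 = 2/15 + 2/5 = 8/15 ≈ 0.53333)
x(U) = -52/45 (x(U) = -4/3 + (1/3)*(8/15) = -4/3 + 8/45 = -52/45)
o(W) = -104/225 (o(W) = -(-52)*(-2)/225 = -1/5*104/45 = -104/225)
l(T, j) = 0 (l(T, j) = (0*j)*(-2 + T) = 0*(-2 + T) = 0)
-1419*l(o(2), -6) = -1419*0 = 0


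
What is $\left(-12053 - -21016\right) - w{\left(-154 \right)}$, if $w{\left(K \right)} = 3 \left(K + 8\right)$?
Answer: $9401$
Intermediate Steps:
$w{\left(K \right)} = 24 + 3 K$ ($w{\left(K \right)} = 3 \left(8 + K\right) = 24 + 3 K$)
$\left(-12053 - -21016\right) - w{\left(-154 \right)} = \left(-12053 - -21016\right) - \left(24 + 3 \left(-154\right)\right) = \left(-12053 + 21016\right) - \left(24 - 462\right) = 8963 - -438 = 8963 + 438 = 9401$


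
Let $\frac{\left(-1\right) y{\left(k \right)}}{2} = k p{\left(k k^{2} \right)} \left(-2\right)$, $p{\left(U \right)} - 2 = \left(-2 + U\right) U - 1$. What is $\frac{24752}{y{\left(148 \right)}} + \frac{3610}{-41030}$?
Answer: $- \frac{20053071872343968}{227916215778248613} \approx -0.087984$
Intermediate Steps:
$p{\left(U \right)} = 1 + U \left(-2 + U\right)$ ($p{\left(U \right)} = 2 + \left(\left(-2 + U\right) U - 1\right) = 2 + \left(U \left(-2 + U\right) - 1\right) = 2 + \left(-1 + U \left(-2 + U\right)\right) = 1 + U \left(-2 + U\right)$)
$y{\left(k \right)} = 4 k \left(1 + k^{6} - 2 k^{3}\right)$ ($y{\left(k \right)} = - 2 k \left(1 + \left(k k^{2}\right)^{2} - 2 k k^{2}\right) \left(-2\right) = - 2 k \left(1 + \left(k^{3}\right)^{2} - 2 k^{3}\right) \left(-2\right) = - 2 k \left(1 + k^{6} - 2 k^{3}\right) \left(-2\right) = - 2 \left(- 2 k \left(1 + k^{6} - 2 k^{3}\right)\right) = 4 k \left(1 + k^{6} - 2 k^{3}\right)$)
$\frac{24752}{y{\left(148 \right)}} + \frac{3610}{-41030} = \frac{24752}{4 \cdot 148 \left(1 + 148^{6} - 2 \cdot 148^{3}\right)} + \frac{3610}{-41030} = \frac{24752}{4 \cdot 148 \left(1 + 10509215371264 - 6483584\right)} + 3610 \left(- \frac{1}{41030}\right) = \frac{24752}{4 \cdot 148 \left(1 + 10509215371264 - 6483584\right)} - \frac{361}{4103} = \frac{24752}{4 \cdot 148 \cdot 10509208887681} - \frac{361}{4103} = \frac{24752}{6221451661507152} - \frac{361}{4103} = 24752 \cdot \frac{1}{6221451661507152} - \frac{361}{4103} = \frac{221}{55548675549171} - \frac{361}{4103} = - \frac{20053071872343968}{227916215778248613}$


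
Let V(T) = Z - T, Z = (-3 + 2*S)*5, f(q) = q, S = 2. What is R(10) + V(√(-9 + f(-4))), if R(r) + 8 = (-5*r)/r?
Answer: -8 - I*√13 ≈ -8.0 - 3.6056*I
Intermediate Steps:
R(r) = -13 (R(r) = -8 + (-5*r)/r = -8 - 5 = -13)
Z = 5 (Z = (-3 + 2*2)*5 = (-3 + 4)*5 = 1*5 = 5)
V(T) = 5 - T
R(10) + V(√(-9 + f(-4))) = -13 + (5 - √(-9 - 4)) = -13 + (5 - √(-13)) = -13 + (5 - I*√13) = -8 - I*√13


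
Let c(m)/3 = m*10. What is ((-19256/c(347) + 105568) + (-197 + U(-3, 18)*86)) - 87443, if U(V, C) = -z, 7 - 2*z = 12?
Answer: 94424687/5205 ≈ 18141.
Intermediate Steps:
z = -5/2 (z = 7/2 - ½*12 = 7/2 - 6 = -5/2 ≈ -2.5000)
U(V, C) = 5/2 (U(V, C) = -1*(-5/2) = 5/2)
c(m) = 30*m (c(m) = 3*(m*10) = 3*(10*m) = 30*m)
((-19256/c(347) + 105568) + (-197 + U(-3, 18)*86)) - 87443 = ((-19256/(30*347) + 105568) + (-197 + (5/2)*86)) - 87443 = ((-19256/10410 + 105568) + (-197 + 215)) - 87443 = ((-19256*1/10410 + 105568) + 18) - 87443 = ((-9628/5205 + 105568) + 18) - 87443 = (549471812/5205 + 18) - 87443 = 549565502/5205 - 87443 = 94424687/5205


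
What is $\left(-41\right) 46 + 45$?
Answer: $-1841$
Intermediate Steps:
$\left(-41\right) 46 + 45 = -1886 + 45 = -1841$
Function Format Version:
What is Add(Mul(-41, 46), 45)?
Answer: -1841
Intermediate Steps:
Add(Mul(-41, 46), 45) = Add(-1886, 45) = -1841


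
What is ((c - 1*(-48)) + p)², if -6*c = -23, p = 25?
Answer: 212521/36 ≈ 5903.4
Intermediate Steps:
c = 23/6 (c = -⅙*(-23) = 23/6 ≈ 3.8333)
((c - 1*(-48)) + p)² = ((23/6 - 1*(-48)) + 25)² = ((23/6 + 48) + 25)² = (311/6 + 25)² = (461/6)² = 212521/36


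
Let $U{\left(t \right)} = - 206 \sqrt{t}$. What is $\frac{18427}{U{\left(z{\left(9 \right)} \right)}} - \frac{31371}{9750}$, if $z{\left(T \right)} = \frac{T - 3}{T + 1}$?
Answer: $- \frac{10457}{3250} - \frac{18427 \sqrt{15}}{618} \approx -118.7$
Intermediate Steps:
$z{\left(T \right)} = \frac{-3 + T}{1 + T}$
$\frac{18427}{U{\left(z{\left(9 \right)} \right)}} - \frac{31371}{9750} = \frac{18427}{\left(-206\right) \sqrt{\frac{-3 + 9}{1 + 9}}} - \frac{31371}{9750} = \frac{18427}{\left(-206\right) \sqrt{\frac{1}{10} \cdot 6}} - \frac{10457}{3250} = \frac{18427}{\left(-206\right) \sqrt{\frac{3}{5}}} - \frac{10457}{3250} = \frac{18427}{\left(-206\right) \frac{\sqrt{15}}{5}} - \frac{10457}{3250} = \frac{18427}{\left(- \frac{206}{5}\right) \sqrt{15}} - \frac{10457}{3250} = 18427 \left(- \frac{\sqrt{15}}{618}\right) - \frac{10457}{3250} = - \frac{18427 \sqrt{15}}{618} - \frac{10457}{3250} = - \frac{10457}{3250} - \frac{18427 \sqrt{15}}{618}$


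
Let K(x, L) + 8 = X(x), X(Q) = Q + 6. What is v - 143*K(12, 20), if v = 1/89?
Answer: -127269/89 ≈ -1430.0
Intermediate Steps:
X(Q) = 6 + Q
K(x, L) = -2 + x (K(x, L) = -8 + (6 + x) = -2 + x)
v = 1/89 ≈ 0.011236
v - 143*K(12, 20) = 1/89 - 143*(-2 + 12) = 1/89 - 143*10 = 1/89 - 1430 = -127269/89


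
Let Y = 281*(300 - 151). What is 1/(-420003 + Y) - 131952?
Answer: -49895537569/378134 ≈ -1.3195e+5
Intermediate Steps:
Y = 41869 (Y = 281*149 = 41869)
1/(-420003 + Y) - 131952 = 1/(-420003 + 41869) - 131952 = 1/(-378134) - 131952 = -1/378134 - 131952 = -49895537569/378134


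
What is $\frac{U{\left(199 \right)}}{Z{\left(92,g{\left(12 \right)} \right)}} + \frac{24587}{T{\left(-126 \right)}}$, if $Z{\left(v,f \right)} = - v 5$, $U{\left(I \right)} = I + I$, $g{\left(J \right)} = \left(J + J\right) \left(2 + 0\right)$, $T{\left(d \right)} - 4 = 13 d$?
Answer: $- \frac{1495044}{93955} \approx -15.912$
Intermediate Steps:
$T{\left(d \right)} = 4 + 13 d$
$g{\left(J \right)} = 4 J$ ($g{\left(J \right)} = 2 J 2 = 4 J$)
$U{\left(I \right)} = 2 I$
$Z{\left(v,f \right)} = - 5 v$
$\frac{U{\left(199 \right)}}{Z{\left(92,g{\left(12 \right)} \right)}} + \frac{24587}{T{\left(-126 \right)}} = \frac{2 \cdot 199}{\left(-5\right) 92} + \frac{24587}{4 + 13 \left(-126\right)} = \frac{398}{-460} + \frac{24587}{4 - 1638} = 398 \left(- \frac{1}{460}\right) + \frac{24587}{-1634} = - \frac{199}{230} + 24587 \left(- \frac{1}{1634}\right) = - \frac{199}{230} - \frac{24587}{1634} = - \frac{1495044}{93955}$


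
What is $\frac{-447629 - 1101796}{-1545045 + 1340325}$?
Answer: $\frac{103295}{13648} \approx 7.5685$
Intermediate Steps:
$\frac{-447629 - 1101796}{-1545045 + 1340325} = - \frac{1549425}{-204720} = \left(-1549425\right) \left(- \frac{1}{204720}\right) = \frac{103295}{13648}$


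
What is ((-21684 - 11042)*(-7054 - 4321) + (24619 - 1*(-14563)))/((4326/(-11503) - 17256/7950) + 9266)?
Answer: 1418590500598050/35297173193 ≈ 40190.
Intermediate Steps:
((-21684 - 11042)*(-7054 - 4321) + (24619 - 1*(-14563)))/((4326/(-11503) - 17256/7950) + 9266) = (-32726*(-11375) + (24619 + 14563))/((4326*(-1/11503) - 17256*1/7950) + 9266) = (372258250 + 39182)/((-4326/11503 - 2876/1325) + 9266) = 372297432/(-38814578/15241475 + 9266) = 372297432/(141188692772/15241475) = 372297432*(15241475/141188692772) = 1418590500598050/35297173193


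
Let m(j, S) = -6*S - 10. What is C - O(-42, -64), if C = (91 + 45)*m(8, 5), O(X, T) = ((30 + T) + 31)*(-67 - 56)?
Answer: -5809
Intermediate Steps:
m(j, S) = -10 - 6*S
O(X, T) = -7503 - 123*T (O(X, T) = (61 + T)*(-123) = -7503 - 123*T)
C = -5440 (C = (91 + 45)*(-10 - 6*5) = 136*(-10 - 30) = 136*(-40) = -5440)
C - O(-42, -64) = -5440 - (-7503 - 123*(-64)) = -5440 - (-7503 + 7872) = -5440 - 1*369 = -5440 - 369 = -5809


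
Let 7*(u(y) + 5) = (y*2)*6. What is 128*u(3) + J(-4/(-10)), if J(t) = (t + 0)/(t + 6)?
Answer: 2055/112 ≈ 18.348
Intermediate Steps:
u(y) = -5 + 12*y/7 (u(y) = -5 + ((y*2)*6)/7 = -5 + ((2*y)*6)/7 = -5 + (12*y)/7 = -5 + 12*y/7)
J(t) = t/(6 + t)
128*u(3) + J(-4/(-10)) = 128*(-5 + (12/7)*3) + (-4/(-10))/(6 - 4/(-10)) = 128*(-5 + 36/7) + (-4*(-⅒))/(6 - 4*(-⅒)) = 128*(⅐) + 2/(5*(6 + ⅖)) = 128/7 + 2/(5*(32/5)) = 128/7 + (⅖)*(5/32) = 128/7 + 1/16 = 2055/112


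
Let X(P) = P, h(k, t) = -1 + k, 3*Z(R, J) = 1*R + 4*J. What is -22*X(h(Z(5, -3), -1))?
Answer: 220/3 ≈ 73.333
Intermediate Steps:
Z(R, J) = R/3 + 4*J/3 (Z(R, J) = (1*R + 4*J)/3 = (R + 4*J)/3 = R/3 + 4*J/3)
-22*X(h(Z(5, -3), -1)) = -22*(-1 + ((⅓)*5 + (4/3)*(-3))) = -22*(-1 + (5/3 - 4)) = -22*(-1 - 7/3) = -22*(-10/3) = 220/3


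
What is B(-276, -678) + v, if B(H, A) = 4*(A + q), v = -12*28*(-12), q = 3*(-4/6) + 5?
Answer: 1332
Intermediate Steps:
q = 3 (q = 3*(-4*⅙) + 5 = 3*(-⅔) + 5 = -2 + 5 = 3)
v = 4032 (v = -336*(-12) = 4032)
B(H, A) = 12 + 4*A (B(H, A) = 4*(A + 3) = 4*(3 + A) = 12 + 4*A)
B(-276, -678) + v = (12 + 4*(-678)) + 4032 = (12 - 2712) + 4032 = -2700 + 4032 = 1332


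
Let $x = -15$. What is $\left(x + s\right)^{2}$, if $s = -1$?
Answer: $256$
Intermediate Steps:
$\left(x + s\right)^{2} = \left(-15 - 1\right)^{2} = \left(-16\right)^{2} = 256$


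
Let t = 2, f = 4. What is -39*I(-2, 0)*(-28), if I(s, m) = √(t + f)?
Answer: 1092*√6 ≈ 2674.8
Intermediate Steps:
I(s, m) = √6 (I(s, m) = √(2 + 4) = √6)
-39*I(-2, 0)*(-28) = -39*√6*(-28) = 1092*√6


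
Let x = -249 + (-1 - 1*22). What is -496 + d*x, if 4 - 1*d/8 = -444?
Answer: -975344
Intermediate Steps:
d = 3584 (d = 32 - 8*(-444) = 32 + 3552 = 3584)
x = -272 (x = -249 + (-1 - 22) = -249 - 23 = -272)
-496 + d*x = -496 + 3584*(-272) = -496 - 974848 = -975344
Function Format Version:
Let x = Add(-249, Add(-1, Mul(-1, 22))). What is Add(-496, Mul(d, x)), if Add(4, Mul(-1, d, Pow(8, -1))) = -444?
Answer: -975344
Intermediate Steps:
d = 3584 (d = Add(32, Mul(-8, -444)) = Add(32, 3552) = 3584)
x = -272 (x = Add(-249, Add(-1, -22)) = Add(-249, -23) = -272)
Add(-496, Mul(d, x)) = Add(-496, Mul(3584, -272)) = Add(-496, -974848) = -975344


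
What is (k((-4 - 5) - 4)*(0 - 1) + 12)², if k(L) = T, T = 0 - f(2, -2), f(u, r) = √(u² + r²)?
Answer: 152 + 48*√2 ≈ 219.88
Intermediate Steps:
f(u, r) = √(r² + u²)
T = -2*√2 (T = 0 - √((-2)² + 2²) = 0 - √(4 + 4) = 0 - √8 = 0 - 2*√2 = -2*√2 ≈ -2.8284)
k(L) = -2*√2
(k((-4 - 5) - 4)*(0 - 1) + 12)² = ((-2*√2)*(0 - 1) + 12)² = (-2*√2*(-1) + 12)² = (2*√2 + 12)² = (12 + 2*√2)²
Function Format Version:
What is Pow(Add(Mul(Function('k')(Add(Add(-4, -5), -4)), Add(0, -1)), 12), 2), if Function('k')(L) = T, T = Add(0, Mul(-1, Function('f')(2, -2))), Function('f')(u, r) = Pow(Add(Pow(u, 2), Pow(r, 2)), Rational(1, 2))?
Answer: Add(152, Mul(48, Pow(2, Rational(1, 2)))) ≈ 219.88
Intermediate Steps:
Function('f')(u, r) = Pow(Add(Pow(r, 2), Pow(u, 2)), Rational(1, 2))
T = Mul(-2, Pow(2, Rational(1, 2))) (T = Add(0, Mul(-1, Pow(Add(Pow(-2, 2), Pow(2, 2)), Rational(1, 2)))) = Add(0, Mul(-1, Pow(Add(4, 4), Rational(1, 2)))) = Add(0, Mul(-1, Pow(8, Rational(1, 2)))) = Add(0, Mul(-1, Mul(2, Pow(2, Rational(1, 2))))) = Add(0, Mul(-2, Pow(2, Rational(1, 2)))) = Mul(-2, Pow(2, Rational(1, 2))) ≈ -2.8284)
Function('k')(L) = Mul(-2, Pow(2, Rational(1, 2)))
Pow(Add(Mul(Function('k')(Add(Add(-4, -5), -4)), Add(0, -1)), 12), 2) = Pow(Add(Mul(Mul(-2, Pow(2, Rational(1, 2))), Add(0, -1)), 12), 2) = Pow(Add(Mul(Mul(-2, Pow(2, Rational(1, 2))), -1), 12), 2) = Pow(Add(Mul(2, Pow(2, Rational(1, 2))), 12), 2) = Pow(Add(12, Mul(2, Pow(2, Rational(1, 2)))), 2)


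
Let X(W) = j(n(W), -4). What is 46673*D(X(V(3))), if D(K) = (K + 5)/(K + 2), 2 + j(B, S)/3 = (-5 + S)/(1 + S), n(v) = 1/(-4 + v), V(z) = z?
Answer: 373384/5 ≈ 74677.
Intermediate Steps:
j(B, S) = -6 + 3*(-5 + S)/(1 + S) (j(B, S) = -6 + 3*((-5 + S)/(1 + S)) = -6 + 3*(-5 + S)/(1 + S))
X(W) = 3 (X(W) = 3*(-7 - 1*(-4))/(1 - 4) = 3*(-7 + 4)/(-3) = 3*(-⅓)*(-3) = 3)
D(K) = (5 + K)/(2 + K)
46673*D(X(V(3))) = 46673*((5 + 3)/(2 + 3)) = 46673*(8/5) = 373384/5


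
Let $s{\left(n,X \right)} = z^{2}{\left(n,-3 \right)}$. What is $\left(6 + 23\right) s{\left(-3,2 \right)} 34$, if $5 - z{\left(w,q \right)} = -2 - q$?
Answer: $15776$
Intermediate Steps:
$z{\left(w,q \right)} = 7 + q$ ($z{\left(w,q \right)} = 5 - \left(-2 - q\right) = 5 + \left(2 + q\right) = 7 + q$)
$s{\left(n,X \right)} = 16$ ($s{\left(n,X \right)} = \left(7 - 3\right)^{2} = 4^{2} = 16$)
$\left(6 + 23\right) s{\left(-3,2 \right)} 34 = \left(6 + 23\right) 16 \cdot 34 = 29 \cdot 16 \cdot 34 = 464 \cdot 34 = 15776$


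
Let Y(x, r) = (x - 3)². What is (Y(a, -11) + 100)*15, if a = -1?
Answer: 1740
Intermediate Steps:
Y(x, r) = (-3 + x)²
(Y(a, -11) + 100)*15 = ((-3 - 1)² + 100)*15 = ((-4)² + 100)*15 = (16 + 100)*15 = 116*15 = 1740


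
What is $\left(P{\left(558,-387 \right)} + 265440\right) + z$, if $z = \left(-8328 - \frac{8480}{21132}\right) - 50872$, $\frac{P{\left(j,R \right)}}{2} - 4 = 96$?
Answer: $\frac{1090620400}{5283} \approx 2.0644 \cdot 10^{5}$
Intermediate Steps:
$P{\left(j,R \right)} = 200$ ($P{\left(j,R \right)} = 8 + 2 \cdot 96 = 8 + 192 = 200$)
$z = - \frac{312755720}{5283}$ ($z = \left(-8328 - \frac{2120}{5283}\right) - 50872 = - \frac{43998944}{5283} - 50872 = - \frac{312755720}{5283} \approx -59200.0$)
$\left(P{\left(558,-387 \right)} + 265440\right) + z = \left(200 + 265440\right) - \frac{312755720}{5283} = 265640 - \frac{312755720}{5283} = \frac{1090620400}{5283}$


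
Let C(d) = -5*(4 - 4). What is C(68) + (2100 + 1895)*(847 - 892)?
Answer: -179775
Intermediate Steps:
C(d) = 0 (C(d) = -5*0 = 0)
C(68) + (2100 + 1895)*(847 - 892) = 0 + (2100 + 1895)*(847 - 892) = 0 + 3995*(-45) = 0 - 179775 = -179775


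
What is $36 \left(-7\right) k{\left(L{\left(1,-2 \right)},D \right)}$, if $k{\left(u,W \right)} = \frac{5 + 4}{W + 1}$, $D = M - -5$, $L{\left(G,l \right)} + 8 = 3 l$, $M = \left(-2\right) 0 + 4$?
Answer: $- \frac{1134}{5} \approx -226.8$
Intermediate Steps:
$M = 4$ ($M = 0 + 4 = 4$)
$L{\left(G,l \right)} = -8 + 3 l$
$D = 9$ ($D = 4 - -5 = 4 + 5 = 9$)
$k{\left(u,W \right)} = \frac{9}{1 + W}$
$36 \left(-7\right) k{\left(L{\left(1,-2 \right)},D \right)} = 36 \left(-7\right) \frac{9}{1 + 9} = - 252 \cdot \frac{9}{10} = - 252 \cdot 9 \cdot \frac{1}{10} = \left(-252\right) \frac{9}{10} = - \frac{1134}{5}$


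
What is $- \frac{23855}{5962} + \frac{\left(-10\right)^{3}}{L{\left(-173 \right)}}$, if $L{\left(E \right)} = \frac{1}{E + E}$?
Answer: $\frac{2062828145}{5962} \approx 3.46 \cdot 10^{5}$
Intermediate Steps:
$L{\left(E \right)} = \frac{1}{2 E}$
$- \frac{23855}{5962} + \frac{\left(-10\right)^{3}}{L{\left(-173 \right)}} = - \frac{23855}{5962} + \frac{\left(-10\right)^{3}}{\frac{1}{2} \frac{1}{-173}} = \left(-23855\right) \frac{1}{5962} - \frac{1000}{\frac{1}{2} \left(- \frac{1}{173}\right)} = - \frac{23855}{5962} - \frac{1000}{- \frac{1}{346}} = - \frac{23855}{5962} - -346000 = - \frac{23855}{5962} + 346000 = \frac{2062828145}{5962}$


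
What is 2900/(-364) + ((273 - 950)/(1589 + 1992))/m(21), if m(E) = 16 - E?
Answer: -12919518/1629355 ≈ -7.9292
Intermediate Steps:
2900/(-364) + ((273 - 950)/(1589 + 1992))/m(21) = 2900/(-364) + ((273 - 950)/(1589 + 1992))/(16 - 1*21) = 2900*(-1/364) + (-677/3581)/(16 - 21) = -725/91 - 677*1/3581/(-5) = -725/91 - 677/3581*(-1/5) = -725/91 + 677/17905 = -12919518/1629355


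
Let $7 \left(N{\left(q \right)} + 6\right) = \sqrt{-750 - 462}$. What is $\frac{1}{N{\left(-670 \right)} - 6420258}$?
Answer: $- \frac{26216078}{168314141804693} - \frac{7 i \sqrt{303}}{1009884850828158} \approx -1.5576 \cdot 10^{-7} - 1.2066 \cdot 10^{-13} i$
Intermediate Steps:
$N{\left(q \right)} = -6 + \frac{2 i \sqrt{303}}{7}$ ($N{\left(q \right)} = -6 + \frac{\sqrt{-750 - 462}}{7} = -6 + \frac{\sqrt{-1212}}{7} = -6 + \frac{2 i \sqrt{303}}{7}$)
$\frac{1}{N{\left(-670 \right)} - 6420258} = \frac{1}{\left(-6 + \frac{2 i \sqrt{303}}{7}\right) - 6420258} = \frac{1}{-6420264 + \frac{2 i \sqrt{303}}{7}}$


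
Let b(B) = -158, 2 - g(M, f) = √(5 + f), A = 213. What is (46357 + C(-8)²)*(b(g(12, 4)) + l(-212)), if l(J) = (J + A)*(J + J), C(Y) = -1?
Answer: -26980356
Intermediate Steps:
g(M, f) = 2 - √(5 + f)
l(J) = 2*J*(213 + J) (l(J) = (J + 213)*(J + J) = (213 + J)*(2*J) = 2*J*(213 + J))
(46357 + C(-8)²)*(b(g(12, 4)) + l(-212)) = (46357 + (-1)²)*(-158 + 2*(-212)*(213 - 212)) = (46357 + 1)*(-158 + 2*(-212)*1) = 46358*(-158 - 424) = 46358*(-582) = -26980356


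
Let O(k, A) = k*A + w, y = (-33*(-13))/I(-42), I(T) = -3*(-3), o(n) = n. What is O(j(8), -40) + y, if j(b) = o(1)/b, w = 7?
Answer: 149/3 ≈ 49.667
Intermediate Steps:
I(T) = 9
j(b) = 1/b
y = 143/3 (y = -33*(-13)/9 = 429*(1/9) = 143/3 ≈ 47.667)
O(k, A) = 7 + A*k (O(k, A) = k*A + 7 = A*k + 7 = 7 + A*k)
O(j(8), -40) + y = (7 - 40/8) + 143/3 = (7 - 40*1/8) + 143/3 = (7 - 5) + 143/3 = 2 + 143/3 = 149/3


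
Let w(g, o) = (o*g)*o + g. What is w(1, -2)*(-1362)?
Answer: -6810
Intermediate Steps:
w(g, o) = g + g*o**2 (w(g, o) = (g*o)*o + g = g*o**2 + g = g + g*o**2)
w(1, -2)*(-1362) = (1*(1 + (-2)**2))*(-1362) = (1*(1 + 4))*(-1362) = (1*5)*(-1362) = 5*(-1362) = -6810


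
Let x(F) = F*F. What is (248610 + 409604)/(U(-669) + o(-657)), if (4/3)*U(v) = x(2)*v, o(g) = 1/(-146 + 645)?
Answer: -164224393/500746 ≈ -327.96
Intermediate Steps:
o(g) = 1/499
x(F) = F²
U(v) = 3*v (U(v) = 3*(2²*v)/4 = 3*(4*v)/4 = 3*v)
(248610 + 409604)/(U(-669) + o(-657)) = (248610 + 409604)/(3*(-669) + 1/499) = 658214/(-2007 + 1/499) = 658214/(-1001492/499) = 658214*(-499/1001492) = -164224393/500746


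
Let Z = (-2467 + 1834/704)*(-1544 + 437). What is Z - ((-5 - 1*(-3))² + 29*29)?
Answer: 959988529/352 ≈ 2.7272e+6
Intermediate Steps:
Z = 960285969/352 (Z = (-2467 + 1834*(1/704))*(-1107) = (-2467 + 917/352)*(-1107) = -867467/352*(-1107) = 960285969/352 ≈ 2.7281e+6)
Z - ((-5 - 1*(-3))² + 29*29) = 960285969/352 - ((-5 - 1*(-3))² + 29*29) = 960285969/352 - ((-5 + 3)² + 841) = 960285969/352 - ((-2)² + 841) = 960285969/352 - (4 + 841) = 960285969/352 - 1*845 = 960285969/352 - 845 = 959988529/352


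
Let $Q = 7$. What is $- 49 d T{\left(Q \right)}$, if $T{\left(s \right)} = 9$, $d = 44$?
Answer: $-19404$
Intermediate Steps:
$- 49 d T{\left(Q \right)} = \left(-49\right) 44 \cdot 9 = \left(-2156\right) 9 = -19404$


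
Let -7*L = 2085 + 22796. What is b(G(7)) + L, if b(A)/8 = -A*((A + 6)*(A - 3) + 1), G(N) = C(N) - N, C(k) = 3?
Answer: -27793/7 ≈ -3970.4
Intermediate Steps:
G(N) = 3 - N
L = -24881/7 (L = -(2085 + 22796)/7 = -1/7*24881 = -24881/7 ≈ -3554.4)
b(A) = -8*A*(1 + (-3 + A)*(6 + A)) (b(A) = 8*(-A*((A + 6)*(A - 3) + 1)) = 8*(-A*((6 + A)*(-3 + A) + 1)) = 8*(-A*((-3 + A)*(6 + A) + 1)) = 8*(-A*(1 + (-3 + A)*(6 + A))) = -8*A*(1 + (-3 + A)*(6 + A)))
b(G(7)) + L = 8*(3 - 1*7)*(17 - (3 - 1*7)**2 - 3*(3 - 1*7)) - 24881/7 = 8*(3 - 7)*(17 - (3 - 7)**2 - 3*(3 - 7)) - 24881/7 = 8*(-4)*(17 - 1*(-4)**2 - 3*(-4)) - 24881/7 = 8*(-4)*(17 - 1*16 + 12) - 24881/7 = 8*(-4)*(17 - 16 + 12) - 24881/7 = 8*(-4)*13 - 24881/7 = -416 - 24881/7 = -27793/7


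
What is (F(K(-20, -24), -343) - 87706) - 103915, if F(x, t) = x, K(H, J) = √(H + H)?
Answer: -191621 + 2*I*√10 ≈ -1.9162e+5 + 6.3246*I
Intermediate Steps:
K(H, J) = √2*√H (K(H, J) = √(2*H) = √2*√H)
(F(K(-20, -24), -343) - 87706) - 103915 = (√2*√(-20) - 87706) - 103915 = (√2*(2*I*√5) - 87706) - 103915 = (2*I*√10 - 87706) - 103915 = (-87706 + 2*I*√10) - 103915 = -191621 + 2*I*√10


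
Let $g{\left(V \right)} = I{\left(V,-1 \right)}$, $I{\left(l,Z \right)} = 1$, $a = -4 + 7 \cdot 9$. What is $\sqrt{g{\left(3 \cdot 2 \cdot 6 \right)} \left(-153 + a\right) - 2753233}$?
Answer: $i \sqrt{2753327} \approx 1659.3 i$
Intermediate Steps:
$a = 59$ ($a = -4 + 63 = 59$)
$g{\left(V \right)} = 1$
$\sqrt{g{\left(3 \cdot 2 \cdot 6 \right)} \left(-153 + a\right) - 2753233} = \sqrt{1 \left(-153 + 59\right) - 2753233} = \sqrt{1 \left(-94\right) - 2753233} = \sqrt{-94 - 2753233} = \sqrt{-2753327} = i \sqrt{2753327}$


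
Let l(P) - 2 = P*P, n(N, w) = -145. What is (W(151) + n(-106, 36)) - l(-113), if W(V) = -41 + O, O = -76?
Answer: -13033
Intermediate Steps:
l(P) = 2 + P² (l(P) = 2 + P*P = 2 + P²)
W(V) = -117 (W(V) = -41 - 76 = -117)
(W(151) + n(-106, 36)) - l(-113) = (-117 - 145) - (2 + (-113)²) = -262 - (2 + 12769) = -262 - 1*12771 = -262 - 12771 = -13033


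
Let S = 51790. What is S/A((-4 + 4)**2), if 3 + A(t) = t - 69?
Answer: -25895/36 ≈ -719.31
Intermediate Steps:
A(t) = -72 + t (A(t) = -3 + (t - 69) = -3 + (-69 + t) = -72 + t)
S/A((-4 + 4)**2) = 51790/(-72 + (-4 + 4)**2) = 51790/(-72 + 0**2) = 51790/(-72 + 0) = 51790/(-72) = 51790*(-1/72) = -25895/36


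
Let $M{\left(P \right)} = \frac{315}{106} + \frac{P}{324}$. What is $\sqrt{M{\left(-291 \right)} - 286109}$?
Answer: $\frac{i \sqrt{260390491473}}{954} \approx 534.89 i$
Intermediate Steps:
$M{\left(P \right)} = \frac{315}{106} + \frac{P}{324}$ ($M{\left(P \right)} = 315 \cdot \frac{1}{106} + P \frac{1}{324} = \frac{315}{106} + \frac{P}{324}$)
$\sqrt{M{\left(-291 \right)} - 286109} = \sqrt{\left(\frac{315}{106} + \frac{1}{324} \left(-291\right)\right) - 286109} = \sqrt{\left(\frac{315}{106} - \frac{97}{108}\right) - 286109} = \sqrt{\frac{11869}{5724} - 286109} = \sqrt{- \frac{1637676047}{5724}} = \frac{i \sqrt{260390491473}}{954}$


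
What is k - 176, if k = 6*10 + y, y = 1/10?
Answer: -1159/10 ≈ -115.90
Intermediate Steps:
y = 1/10 ≈ 0.10000
k = 601/10 (k = 6*10 + 1/10 = 60 + 1/10 = 601/10 ≈ 60.100)
k - 176 = 601/10 - 176 = -1159/10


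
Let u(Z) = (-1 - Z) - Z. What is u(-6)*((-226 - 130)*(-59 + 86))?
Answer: -105732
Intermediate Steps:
u(Z) = -1 - 2*Z
u(-6)*((-226 - 130)*(-59 + 86)) = (-1 - 2*(-6))*((-226 - 130)*(-59 + 86)) = (-1 + 12)*(-356*27) = 11*(-9612) = -105732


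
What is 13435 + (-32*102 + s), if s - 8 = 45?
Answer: 10224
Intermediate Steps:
s = 53 (s = 8 + 45 = 53)
13435 + (-32*102 + s) = 13435 + (-32*102 + 53) = 13435 + (-3264 + 53) = 13435 - 3211 = 10224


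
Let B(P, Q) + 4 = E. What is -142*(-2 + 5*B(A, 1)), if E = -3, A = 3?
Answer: 5254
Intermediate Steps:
B(P, Q) = -7 (B(P, Q) = -4 - 3 = -7)
-142*(-2 + 5*B(A, 1)) = -142*(-2 + 5*(-7)) = -142*(-2 - 35) = -142*(-37) = 5254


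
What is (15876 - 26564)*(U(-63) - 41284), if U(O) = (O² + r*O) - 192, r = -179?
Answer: 280346240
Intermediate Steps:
U(O) = -192 + O² - 179*O (U(O) = (O² - 179*O) - 192 = -192 + O² - 179*O)
(15876 - 26564)*(U(-63) - 41284) = (15876 - 26564)*((-192 + (-63)² - 179*(-63)) - 41284) = -10688*((-192 + 3969 + 11277) - 41284) = -10688*(15054 - 41284) = -10688*(-26230) = 280346240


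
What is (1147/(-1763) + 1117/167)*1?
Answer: 1777722/294421 ≈ 6.0380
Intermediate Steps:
(1147/(-1763) + 1117/167)*1 = (1147*(-1/1763) + 1117*(1/167))*1 = (-1147/1763 + 1117/167)*1 = (1777722/294421)*1 = 1777722/294421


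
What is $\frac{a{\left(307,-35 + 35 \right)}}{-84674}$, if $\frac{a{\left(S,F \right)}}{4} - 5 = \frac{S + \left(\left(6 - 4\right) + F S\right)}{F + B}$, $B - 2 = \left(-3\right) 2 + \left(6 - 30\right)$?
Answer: $\frac{169}{592718} \approx 0.00028513$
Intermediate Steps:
$B = -28$ ($B = 2 + \left(\left(-3\right) 2 + \left(6 - 30\right)\right) = 2 + \left(-6 + \left(6 - 30\right)\right) = 2 - 30 = -28$)
$a{\left(S,F \right)} = 20 + \frac{4 \left(2 + S + F S\right)}{-28 + F}$ ($a{\left(S,F \right)} = 20 + 4 \frac{S + \left(\left(6 - 4\right) + F S\right)}{F - 28} = 20 + 4 \frac{S + \left(2 + F S\right)}{-28 + F} = 20 + 4 \frac{2 + S + F S}{-28 + F} = 20 + \frac{4 \left(2 + S + F S\right)}{-28 + F}$)
$\frac{a{\left(307,-35 + 35 \right)}}{-84674} = \frac{4 \frac{1}{-28 + \left(-35 + 35\right)} \left(-138 + 307 + 5 \left(-35 + 35\right) + \left(-35 + 35\right) 307\right)}{-84674} = \frac{4 \left(-138 + 307 + 5 \cdot 0 + 0 \cdot 307\right)}{-28 + 0} \left(- \frac{1}{84674}\right) = \frac{4 \left(-138 + 307 + 0 + 0\right)}{-28} \left(- \frac{1}{84674}\right) = 4 \left(- \frac{1}{28}\right) 169 \left(- \frac{1}{84674}\right) = \left(- \frac{169}{7}\right) \left(- \frac{1}{84674}\right) = \frac{169}{592718}$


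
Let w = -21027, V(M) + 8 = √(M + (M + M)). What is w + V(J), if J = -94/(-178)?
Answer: -21035 + √12549/89 ≈ -21034.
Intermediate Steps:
J = 47/89 (J = -94*(-1/178) = 47/89 ≈ 0.52809)
V(M) = -8 + √3*√M (V(M) = -8 + √(M + (M + M)) = -8 + √(M + 2*M) = -8 + √(3*M) = -8 + √3*√M)
w + V(J) = -21027 + (-8 + √3*√(47/89)) = -21027 + (-8 + √3*(√4183/89)) = -21027 + (-8 + √12549/89) = -21035 + √12549/89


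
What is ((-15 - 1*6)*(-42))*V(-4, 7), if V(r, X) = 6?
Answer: 5292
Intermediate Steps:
((-15 - 1*6)*(-42))*V(-4, 7) = ((-15 - 1*6)*(-42))*6 = ((-15 - 6)*(-42))*6 = -21*(-42)*6 = 882*6 = 5292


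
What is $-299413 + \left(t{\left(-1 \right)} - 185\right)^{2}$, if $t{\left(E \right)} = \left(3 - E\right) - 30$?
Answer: $-254892$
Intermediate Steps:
$t{\left(E \right)} = -27 - E$ ($t{\left(E \right)} = \left(3 - E\right) - 30 = -27 - E$)
$-299413 + \left(t{\left(-1 \right)} - 185\right)^{2} = -299413 + \left(\left(-27 - -1\right) - 185\right)^{2} = -299413 + \left(\left(-27 + 1\right) - 185\right)^{2} = -299413 + \left(-26 - 185\right)^{2} = -299413 + \left(-211\right)^{2} = -299413 + 44521 = -254892$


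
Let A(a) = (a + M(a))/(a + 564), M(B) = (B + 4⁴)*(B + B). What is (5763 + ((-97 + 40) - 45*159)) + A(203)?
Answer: -924826/767 ≈ -1205.8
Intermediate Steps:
M(B) = 2*B*(256 + B) (M(B) = (B + 256)*(2*B) = (256 + B)*(2*B) = 2*B*(256 + B))
A(a) = (a + 2*a*(256 + a))/(564 + a) (A(a) = (a + 2*a*(256 + a))/(a + 564) = (a + 2*a*(256 + a))/(564 + a))
(5763 + ((-97 + 40) - 45*159)) + A(203) = (5763 + ((-97 + 40) - 45*159)) + 203*(513 + 2*203)/(564 + 203) = (5763 + (-57 - 7155)) + 203*(513 + 406)/767 = (5763 - 7212) + 203*(1/767)*919 = -1449 + 186557/767 = -924826/767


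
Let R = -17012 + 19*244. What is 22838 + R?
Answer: 10462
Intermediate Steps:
R = -12376 (R = -17012 + 4636 = -12376)
22838 + R = 22838 - 12376 = 10462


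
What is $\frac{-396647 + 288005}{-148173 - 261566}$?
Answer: $\frac{108642}{409739} \approx 0.26515$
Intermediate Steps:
$\frac{-396647 + 288005}{-148173 - 261566} = - \frac{108642}{-409739} = \left(-108642\right) \left(- \frac{1}{409739}\right) = \frac{108642}{409739}$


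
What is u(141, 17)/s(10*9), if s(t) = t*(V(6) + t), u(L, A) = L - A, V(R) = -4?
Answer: 31/1935 ≈ 0.016021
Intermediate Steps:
s(t) = t*(-4 + t)
u(141, 17)/s(10*9) = (141 - 1*17)/(((10*9)*(-4 + 10*9))) = (141 - 17)/((90*(-4 + 90))) = 124/((90*86)) = 124/7740 = 124*(1/7740) = 31/1935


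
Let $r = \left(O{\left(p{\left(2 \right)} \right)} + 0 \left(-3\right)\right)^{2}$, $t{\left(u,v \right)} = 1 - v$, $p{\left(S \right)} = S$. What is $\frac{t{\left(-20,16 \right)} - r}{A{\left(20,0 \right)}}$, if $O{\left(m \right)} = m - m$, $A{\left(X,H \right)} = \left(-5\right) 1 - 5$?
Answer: $\frac{3}{2} \approx 1.5$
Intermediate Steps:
$A{\left(X,H \right)} = -10$ ($A{\left(X,H \right)} = -5 - 5 = -10$)
$O{\left(m \right)} = 0$
$r = 0$ ($r = \left(0 + 0 \left(-3\right)\right)^{2} = \left(0 + 0\right)^{2} = 0^{2} = 0$)
$\frac{t{\left(-20,16 \right)} - r}{A{\left(20,0 \right)}} = \frac{\left(1 - 16\right) - 0}{-10} = \left(\left(1 - 16\right) + 0\right) \left(- \frac{1}{10}\right) = \left(-15 + 0\right) \left(- \frac{1}{10}\right) = \left(-15\right) \left(- \frac{1}{10}\right) = \frac{3}{2}$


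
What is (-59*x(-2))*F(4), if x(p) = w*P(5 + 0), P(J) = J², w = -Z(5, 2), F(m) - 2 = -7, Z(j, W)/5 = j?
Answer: -184375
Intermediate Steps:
Z(j, W) = 5*j
F(m) = -5 (F(m) = 2 - 7 = -5)
w = -25 (w = -5*5 = -1*25 = -25)
x(p) = -625 (x(p) = -25*(5 + 0)² = -25*5² = -25*25 = -625)
(-59*x(-2))*F(4) = -59*(-625)*(-5) = 36875*(-5) = -184375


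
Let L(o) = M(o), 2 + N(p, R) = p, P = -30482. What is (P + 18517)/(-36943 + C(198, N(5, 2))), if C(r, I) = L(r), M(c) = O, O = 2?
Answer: 11965/36941 ≈ 0.32389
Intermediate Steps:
N(p, R) = -2 + p
M(c) = 2
L(o) = 2
C(r, I) = 2
(P + 18517)/(-36943 + C(198, N(5, 2))) = (-30482 + 18517)/(-36943 + 2) = -11965/(-36941) = -11965*(-1/36941) = 11965/36941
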